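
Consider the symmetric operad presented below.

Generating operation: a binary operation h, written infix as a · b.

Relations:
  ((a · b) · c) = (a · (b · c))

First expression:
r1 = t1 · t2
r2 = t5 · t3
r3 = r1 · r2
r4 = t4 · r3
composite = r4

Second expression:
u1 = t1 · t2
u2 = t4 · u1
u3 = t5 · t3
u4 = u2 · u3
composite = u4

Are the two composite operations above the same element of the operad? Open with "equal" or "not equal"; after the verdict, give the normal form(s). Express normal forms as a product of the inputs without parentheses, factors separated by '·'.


equal: each reduces to t4 · t1 · t2 · t5 · t3

The first composite normalizes to t4 · t1 · t2 · t5 · t3
The second composite normalizes to t4 · t1 · t2 · t5 · t3
One common form — equal.


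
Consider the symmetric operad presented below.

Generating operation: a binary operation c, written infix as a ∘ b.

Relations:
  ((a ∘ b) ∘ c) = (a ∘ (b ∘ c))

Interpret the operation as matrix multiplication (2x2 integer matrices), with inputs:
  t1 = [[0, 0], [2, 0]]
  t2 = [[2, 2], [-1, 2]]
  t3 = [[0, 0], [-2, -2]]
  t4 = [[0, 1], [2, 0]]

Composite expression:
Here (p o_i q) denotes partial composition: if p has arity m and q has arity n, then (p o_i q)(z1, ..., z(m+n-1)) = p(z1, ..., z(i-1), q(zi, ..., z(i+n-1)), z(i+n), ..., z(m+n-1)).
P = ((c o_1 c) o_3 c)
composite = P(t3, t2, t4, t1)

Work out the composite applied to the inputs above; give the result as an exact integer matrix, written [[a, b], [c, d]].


(t3 ∘ t2) = [[0, 0], [-2, -8]]
(t4 ∘ t1) = [[2, 0], [0, 0]]
((t3 ∘ t2) ∘ (t4 ∘ t1)) = [[0, 0], [-4, 0]]

[[0, 0], [-4, 0]]


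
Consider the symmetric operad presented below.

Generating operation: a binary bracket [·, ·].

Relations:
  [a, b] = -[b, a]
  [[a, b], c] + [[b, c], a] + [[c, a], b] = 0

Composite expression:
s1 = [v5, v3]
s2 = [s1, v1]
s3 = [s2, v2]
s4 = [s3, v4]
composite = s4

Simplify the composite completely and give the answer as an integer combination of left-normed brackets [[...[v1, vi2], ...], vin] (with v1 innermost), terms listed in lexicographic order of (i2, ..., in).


A multilinear Lie element is pinned by v1-initial words (v1 innermost).
Composite bracket: [[[[v5, v3], v1], v2], v4]
Each bracket splits as ab - ba, giving 16 signed words (2^4 = 16).
Words beginning with v1 determine it all:
  from v1v3v5v2v4, sign +1: term +[[[[v1, v3], v5], v2], v4]
  from v1v5v3v2v4, sign -1: term -[[[[v1, v5], v3], v2], v4]

[[[[v1, v3], v5], v2], v4] - [[[[v1, v5], v3], v2], v4]


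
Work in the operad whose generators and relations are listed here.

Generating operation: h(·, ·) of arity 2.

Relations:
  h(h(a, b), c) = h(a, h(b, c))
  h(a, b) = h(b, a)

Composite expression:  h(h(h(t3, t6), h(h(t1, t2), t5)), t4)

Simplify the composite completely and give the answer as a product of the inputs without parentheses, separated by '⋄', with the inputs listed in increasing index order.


t1 ⋄ t2 ⋄ t3 ⋄ t4 ⋄ t5 ⋄ t6

Shape and order are irrelevant to h; the t-input set decides.
h(t3, t6) flattens to t3 ⋄ t6
h(t1, t2) flattens to t1 ⋄ t2
h(h(t1, t2), t5) flattens to t1 ⋄ t2 ⋄ t5
h(h(t3, t6), h(h(t1, t2), t5)) flattens to t3 ⋄ t6 ⋄ t1 ⋄ t2 ⋄ t5
h(h(h(t3, t6), h(h(t1, t2), t5)), t4) flattens to t3 ⋄ t6 ⋄ t1 ⋄ t2 ⋄ t5 ⋄ t4
rearranged into index order: t1 ⋄ t2 ⋄ t3 ⋄ t4 ⋄ t5 ⋄ t6


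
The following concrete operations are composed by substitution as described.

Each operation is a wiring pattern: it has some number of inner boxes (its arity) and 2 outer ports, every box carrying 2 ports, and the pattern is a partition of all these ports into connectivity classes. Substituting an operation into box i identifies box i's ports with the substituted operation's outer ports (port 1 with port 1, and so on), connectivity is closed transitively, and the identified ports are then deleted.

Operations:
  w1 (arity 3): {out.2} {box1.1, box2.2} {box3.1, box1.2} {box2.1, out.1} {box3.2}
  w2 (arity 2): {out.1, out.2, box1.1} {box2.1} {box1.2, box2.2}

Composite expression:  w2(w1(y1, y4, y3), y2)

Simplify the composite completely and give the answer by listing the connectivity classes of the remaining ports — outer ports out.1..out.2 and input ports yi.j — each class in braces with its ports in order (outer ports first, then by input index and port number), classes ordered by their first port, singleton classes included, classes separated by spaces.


Reachability decides: close wires over w2-identified ports.
w1 over (y1, y4, y3) gives {out.1, y4.1} {out.2} {y1.1, y4.2} {y1.2, y3.1} {y3.2}, out.j being that stage's outer ports
w2 over (y1, y4, y3, y2) gives {out.1, out.2, y4.1} {y1.1, y4.2} {y1.2, y3.1} {y2.1} {y2.2} {y3.2}, out.j being that stage's outer ports

{out.1, out.2, y4.1} {y1.1, y4.2} {y1.2, y3.1} {y2.1} {y2.2} {y3.2}


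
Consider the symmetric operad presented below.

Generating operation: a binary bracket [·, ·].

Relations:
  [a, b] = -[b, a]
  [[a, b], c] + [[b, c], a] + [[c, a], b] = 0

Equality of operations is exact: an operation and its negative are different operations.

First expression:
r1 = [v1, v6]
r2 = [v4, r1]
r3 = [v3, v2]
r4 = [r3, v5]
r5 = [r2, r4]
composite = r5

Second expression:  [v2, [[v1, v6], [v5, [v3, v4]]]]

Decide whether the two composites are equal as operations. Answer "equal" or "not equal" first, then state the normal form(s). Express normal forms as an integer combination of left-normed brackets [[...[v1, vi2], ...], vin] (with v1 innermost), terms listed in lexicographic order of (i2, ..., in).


not equal; the first gives [[[[[v1, v6], v4], v2], v3], v5] - [[[[[v1, v6], v4], v3], v2], v5] - [[[[[v1, v6], v4], v5], v2], v3] + [[[[[v1, v6], v4], v5], v3], v2] and the second [[[[[v1, v6], v3], v4], v5], v2] - [[[[[v1, v6], v4], v3], v5], v2] - [[[[[v1, v6], v5], v3], v4], v2] + [[[[[v1, v6], v5], v4], v3], v2]

Reducing the first expression gives [[[[[v1, v6], v4], v2], v3], v5] - [[[[[v1, v6], v4], v3], v2], v5] - [[[[[v1, v6], v4], v5], v2], v3] + [[[[[v1, v6], v4], v5], v3], v2]
Reducing the second expression gives [[[[[v1, v6], v3], v4], v5], v2] - [[[[[v1, v6], v4], v3], v5], v2] - [[[[[v1, v6], v5], v3], v4], v2] + [[[[[v1, v6], v5], v4], v3], v2]
Different reductions; not equal.


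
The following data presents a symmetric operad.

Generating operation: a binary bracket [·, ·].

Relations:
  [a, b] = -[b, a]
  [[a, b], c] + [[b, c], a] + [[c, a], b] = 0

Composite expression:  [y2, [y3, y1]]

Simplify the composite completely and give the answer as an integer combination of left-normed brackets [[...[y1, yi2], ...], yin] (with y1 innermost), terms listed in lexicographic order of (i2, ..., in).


[[y1, y3], y2]

Left-normed coefficients sit on the y1-initial expansion words.
Composite bracket: [y2, [y3, y1]]
The bracket unfolds into 4 signed words via [a, b] = ab - ba (2^2 = 4).
Collect the words opening with y1:
  y1y3y2 (sign +1) contributes +[[y1, y3], y2]


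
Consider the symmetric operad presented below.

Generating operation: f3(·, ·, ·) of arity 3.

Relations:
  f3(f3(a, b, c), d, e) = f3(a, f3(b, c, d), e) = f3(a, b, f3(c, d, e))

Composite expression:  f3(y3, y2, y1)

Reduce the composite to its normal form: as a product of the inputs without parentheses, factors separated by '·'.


y3 · y2 · y1

Under associativity of f3, the answer is the y's in reading order.
f3(y3, y2, y1) flattens to y3 · y2 · y1


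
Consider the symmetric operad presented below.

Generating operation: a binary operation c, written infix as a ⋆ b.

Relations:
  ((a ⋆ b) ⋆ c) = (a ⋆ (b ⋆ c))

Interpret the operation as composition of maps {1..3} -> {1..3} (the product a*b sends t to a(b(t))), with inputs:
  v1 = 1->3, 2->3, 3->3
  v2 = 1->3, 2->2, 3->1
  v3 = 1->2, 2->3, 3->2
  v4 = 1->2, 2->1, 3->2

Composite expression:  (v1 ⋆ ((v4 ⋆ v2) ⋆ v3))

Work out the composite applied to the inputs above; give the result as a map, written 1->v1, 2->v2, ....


1->3, 2->3, 3->3

(v4 ⋆ v2) = 1->2, 2->1, 3->2
((v4 ⋆ v2) ⋆ v3) = 1->1, 2->2, 3->1
(v1 ⋆ ((v4 ⋆ v2) ⋆ v3)) = 1->3, 2->3, 3->3


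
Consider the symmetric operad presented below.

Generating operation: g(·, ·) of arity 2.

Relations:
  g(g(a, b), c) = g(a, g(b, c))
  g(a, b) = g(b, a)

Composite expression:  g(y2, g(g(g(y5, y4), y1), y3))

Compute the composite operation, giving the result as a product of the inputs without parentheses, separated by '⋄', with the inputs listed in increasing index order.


y1 ⋄ y2 ⋄ y3 ⋄ y4 ⋄ y5

Reordering under g is free, so list the y-inputs canonically.
g(y5, y4) linearizes to y5 ⋄ y4
g(g(y5, y4), y1) linearizes to y5 ⋄ y4 ⋄ y1
g(g(g(y5, y4), y1), y3) linearizes to y5 ⋄ y4 ⋄ y1 ⋄ y3
g(y2, g(g(g(y5, y4), y1), y3)) linearizes to y2 ⋄ y5 ⋄ y4 ⋄ y1 ⋄ y3
reordering the factors by index: y1 ⋄ y2 ⋄ y3 ⋄ y4 ⋄ y5


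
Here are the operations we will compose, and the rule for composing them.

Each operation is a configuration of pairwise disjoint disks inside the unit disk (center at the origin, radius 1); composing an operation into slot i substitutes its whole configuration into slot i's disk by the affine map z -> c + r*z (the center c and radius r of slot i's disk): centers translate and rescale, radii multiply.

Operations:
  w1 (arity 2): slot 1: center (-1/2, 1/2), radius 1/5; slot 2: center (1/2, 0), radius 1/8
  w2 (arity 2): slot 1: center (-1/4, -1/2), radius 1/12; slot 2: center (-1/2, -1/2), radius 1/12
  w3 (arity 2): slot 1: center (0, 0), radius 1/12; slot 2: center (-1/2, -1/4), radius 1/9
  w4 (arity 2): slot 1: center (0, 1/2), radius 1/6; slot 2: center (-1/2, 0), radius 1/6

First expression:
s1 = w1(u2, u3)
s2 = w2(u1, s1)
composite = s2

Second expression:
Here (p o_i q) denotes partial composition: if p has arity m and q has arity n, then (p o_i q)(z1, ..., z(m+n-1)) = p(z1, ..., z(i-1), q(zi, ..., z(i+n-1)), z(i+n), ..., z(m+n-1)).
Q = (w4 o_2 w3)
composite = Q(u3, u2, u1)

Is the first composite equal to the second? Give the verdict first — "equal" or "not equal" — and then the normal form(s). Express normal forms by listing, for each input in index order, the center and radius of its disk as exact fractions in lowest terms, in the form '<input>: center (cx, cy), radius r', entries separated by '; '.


not equal; the first gives u1: center (-1/4, -1/2), radius 1/12; u2: center (-13/24, -11/24), radius 1/60; u3: center (-11/24, -1/2), radius 1/96 and the second u1: center (-7/12, -1/24), radius 1/54; u2: center (-1/2, 0), radius 1/72; u3: center (0, 1/2), radius 1/6

Normal form of the first expression: u1: center (-1/4, -1/2), radius 1/12; u2: center (-13/24, -11/24), radius 1/60; u3: center (-11/24, -1/2), radius 1/96
Normal form of the second expression: u1: center (-7/12, -1/24), radius 1/54; u2: center (-1/2, 0), radius 1/72; u3: center (0, 1/2), radius 1/6
The normal forms differ: not equal.


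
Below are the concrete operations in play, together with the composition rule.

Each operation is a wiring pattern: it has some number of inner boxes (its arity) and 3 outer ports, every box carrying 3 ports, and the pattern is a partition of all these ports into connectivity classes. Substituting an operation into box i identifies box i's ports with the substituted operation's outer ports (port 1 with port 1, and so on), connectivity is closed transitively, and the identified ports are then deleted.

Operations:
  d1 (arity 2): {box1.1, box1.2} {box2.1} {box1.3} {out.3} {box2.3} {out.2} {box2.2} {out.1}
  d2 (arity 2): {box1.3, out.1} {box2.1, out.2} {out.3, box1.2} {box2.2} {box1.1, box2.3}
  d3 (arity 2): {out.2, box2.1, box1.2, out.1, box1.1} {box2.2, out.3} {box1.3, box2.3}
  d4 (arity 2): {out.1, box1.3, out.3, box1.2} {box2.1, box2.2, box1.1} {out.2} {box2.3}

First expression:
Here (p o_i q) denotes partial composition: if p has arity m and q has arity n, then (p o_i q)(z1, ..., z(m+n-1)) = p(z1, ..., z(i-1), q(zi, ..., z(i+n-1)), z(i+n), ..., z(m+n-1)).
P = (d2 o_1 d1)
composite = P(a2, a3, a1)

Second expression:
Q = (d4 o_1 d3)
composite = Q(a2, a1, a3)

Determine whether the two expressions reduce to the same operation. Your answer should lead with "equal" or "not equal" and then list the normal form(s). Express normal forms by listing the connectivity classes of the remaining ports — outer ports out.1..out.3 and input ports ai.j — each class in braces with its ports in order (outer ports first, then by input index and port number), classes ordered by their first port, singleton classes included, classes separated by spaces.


In normal form, the first expression is {out.1} {out.2, a1.1} {out.3} {a1.2} {a1.3} {a2.1, a2.2} {a2.3} {a3.1} {a3.2} {a3.3}
In normal form, the second expression is {out.1, out.3, a1.1, a1.2, a2.1, a2.2, a3.1, a3.2} {out.2} {a1.3, a2.3} {a3.3}
Distinct normal forms: not equal.

not equal; first: {out.1} {out.2, a1.1} {out.3} {a1.2} {a1.3} {a2.1, a2.2} {a2.3} {a3.1} {a3.2} {a3.3}; second: {out.1, out.3, a1.1, a1.2, a2.1, a2.2, a3.1, a3.2} {out.2} {a1.3, a2.3} {a3.3}


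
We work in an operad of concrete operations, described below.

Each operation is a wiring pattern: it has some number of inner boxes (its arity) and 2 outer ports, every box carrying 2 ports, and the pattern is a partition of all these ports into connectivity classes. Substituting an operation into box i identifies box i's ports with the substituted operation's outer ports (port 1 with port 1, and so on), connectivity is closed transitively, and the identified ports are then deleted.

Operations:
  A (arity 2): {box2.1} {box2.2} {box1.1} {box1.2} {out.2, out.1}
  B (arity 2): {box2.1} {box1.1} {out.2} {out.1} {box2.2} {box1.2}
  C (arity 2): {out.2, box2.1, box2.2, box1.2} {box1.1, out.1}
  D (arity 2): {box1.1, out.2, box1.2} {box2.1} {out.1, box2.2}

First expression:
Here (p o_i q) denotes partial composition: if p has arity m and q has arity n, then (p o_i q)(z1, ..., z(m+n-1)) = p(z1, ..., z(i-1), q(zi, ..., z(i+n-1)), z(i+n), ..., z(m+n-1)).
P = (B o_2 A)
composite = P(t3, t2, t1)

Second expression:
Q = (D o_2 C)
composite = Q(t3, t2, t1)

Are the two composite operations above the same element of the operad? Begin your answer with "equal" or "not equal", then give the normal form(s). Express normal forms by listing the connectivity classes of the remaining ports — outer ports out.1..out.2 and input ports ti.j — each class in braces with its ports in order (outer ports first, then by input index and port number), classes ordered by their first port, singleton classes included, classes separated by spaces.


not equal; first: {out.1} {out.2} {t1.1} {t1.2} {t2.1} {t2.2} {t3.1} {t3.2}; second: {out.1, t1.1, t1.2, t2.2} {out.2, t3.1, t3.2} {t2.1}

In normal form, the first expression is {out.1} {out.2} {t1.1} {t1.2} {t2.1} {t2.2} {t3.1} {t3.2}
In normal form, the second expression is {out.1, t1.1, t1.2, t2.2} {out.2, t3.1, t3.2} {t2.1}
They disagree, so not equal.


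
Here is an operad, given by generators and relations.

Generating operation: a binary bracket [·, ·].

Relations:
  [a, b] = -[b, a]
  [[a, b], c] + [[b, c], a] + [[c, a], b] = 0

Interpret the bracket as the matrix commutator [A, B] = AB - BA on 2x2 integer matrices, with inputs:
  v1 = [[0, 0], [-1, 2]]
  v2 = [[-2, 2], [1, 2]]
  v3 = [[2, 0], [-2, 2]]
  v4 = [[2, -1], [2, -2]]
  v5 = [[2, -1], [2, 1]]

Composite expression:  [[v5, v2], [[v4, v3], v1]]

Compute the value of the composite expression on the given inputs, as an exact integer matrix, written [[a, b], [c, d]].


[[24, 0], [-120, -24]]

[v5, v2] = [[-5, -2], [-9, 5]]
[v4, v3] = [[2, 0], [8, -2]]
[[v4, v3], v1] = [[0, 0], [-12, 0]]
[[v5, v2], [[v4, v3], v1]] = [[24, 0], [-120, -24]]


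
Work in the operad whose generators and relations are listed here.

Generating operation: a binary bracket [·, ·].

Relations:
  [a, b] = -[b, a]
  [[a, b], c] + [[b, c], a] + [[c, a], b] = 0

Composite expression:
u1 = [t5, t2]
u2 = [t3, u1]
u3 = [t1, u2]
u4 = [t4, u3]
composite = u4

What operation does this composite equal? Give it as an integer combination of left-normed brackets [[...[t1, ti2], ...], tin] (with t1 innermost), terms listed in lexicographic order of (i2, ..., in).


Skip Jacobi rewriting: expand, keep t1-initial words, read off terms.
Composite bracket: [t4, [t1, [t3, [t5, t2]]]]
The bracket unfolds into 16 signed words via [a, b] = ab - ba (2^4 = 16).
The t1-initial words carry the normal form:
  the word t1t2t5t3t4 carries sign -1 and contributes -[[[[t1, t2], t5], t3], t4]
  the word t1t3t2t5t4 carries sign +1 and contributes +[[[[t1, t3], t2], t5], t4]
  the word t1t3t5t2t4 carries sign -1 and contributes -[[[[t1, t3], t5], t2], t4]
  the word t1t5t2t3t4 carries sign +1 and contributes +[[[[t1, t5], t2], t3], t4]

-[[[[t1, t2], t5], t3], t4] + [[[[t1, t3], t2], t5], t4] - [[[[t1, t3], t5], t2], t4] + [[[[t1, t5], t2], t3], t4]


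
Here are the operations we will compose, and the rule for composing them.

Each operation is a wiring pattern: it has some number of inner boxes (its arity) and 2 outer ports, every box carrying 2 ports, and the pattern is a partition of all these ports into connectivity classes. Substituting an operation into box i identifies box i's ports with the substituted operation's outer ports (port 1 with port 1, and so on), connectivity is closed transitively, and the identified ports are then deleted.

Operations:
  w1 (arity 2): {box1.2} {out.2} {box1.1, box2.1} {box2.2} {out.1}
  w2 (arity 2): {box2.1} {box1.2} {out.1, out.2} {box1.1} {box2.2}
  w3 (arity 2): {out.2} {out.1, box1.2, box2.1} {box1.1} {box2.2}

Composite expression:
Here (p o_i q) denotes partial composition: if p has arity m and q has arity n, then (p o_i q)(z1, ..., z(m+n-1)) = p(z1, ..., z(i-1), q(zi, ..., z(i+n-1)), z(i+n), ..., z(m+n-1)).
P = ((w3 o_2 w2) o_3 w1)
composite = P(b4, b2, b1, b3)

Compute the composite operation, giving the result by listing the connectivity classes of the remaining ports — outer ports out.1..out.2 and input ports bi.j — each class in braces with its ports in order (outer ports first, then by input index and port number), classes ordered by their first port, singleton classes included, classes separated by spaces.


{out.1, b4.2} {out.2} {b1.1, b3.1} {b1.2} {b2.1} {b2.2} {b3.2} {b4.1}

Connectivity passes through glued w3-boundaries; trace each wire chain.
w1 over (b1, b3) gives {out.1} {out.2} {b1.1, b3.1} {b1.2} {b3.2}, out.j being that stage's outer ports
w2 over (b2, b1, b3) gives {out.1, out.2} {b1.1, b3.1} {b1.2} {b2.1} {b2.2} {b3.2}, out.j being that stage's outer ports
w3 over (b4, b2, b1, b3) gives {out.1, b4.2} {out.2} {b1.1, b3.1} {b1.2} {b2.1} {b2.2} {b3.2} {b4.1}, out.j being that stage's outer ports


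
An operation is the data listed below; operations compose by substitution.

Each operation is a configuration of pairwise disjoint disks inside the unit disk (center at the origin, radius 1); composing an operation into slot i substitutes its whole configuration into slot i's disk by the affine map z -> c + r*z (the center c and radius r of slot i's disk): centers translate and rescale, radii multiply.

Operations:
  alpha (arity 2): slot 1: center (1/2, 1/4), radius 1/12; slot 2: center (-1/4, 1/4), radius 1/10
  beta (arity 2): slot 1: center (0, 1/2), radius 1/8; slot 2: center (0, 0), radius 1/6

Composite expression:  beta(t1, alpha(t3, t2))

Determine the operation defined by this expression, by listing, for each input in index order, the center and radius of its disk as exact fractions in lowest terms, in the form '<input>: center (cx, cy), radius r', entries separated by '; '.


t1: center (0, 1/2), radius 1/8; t2: center (-1/24, 1/24), radius 1/60; t3: center (1/12, 1/24), radius 1/72

Each t-disk chains the slot maps above it in beta; radii multiply.
tracing t1 down its 1-map path: center (0, 1/2), radius 1/8
tracing t3 down its 2-map path: center (1/12, 1/24), radius 1/72
tracing t2 down its 2-map path: center (-1/24, 1/24), radius 1/60


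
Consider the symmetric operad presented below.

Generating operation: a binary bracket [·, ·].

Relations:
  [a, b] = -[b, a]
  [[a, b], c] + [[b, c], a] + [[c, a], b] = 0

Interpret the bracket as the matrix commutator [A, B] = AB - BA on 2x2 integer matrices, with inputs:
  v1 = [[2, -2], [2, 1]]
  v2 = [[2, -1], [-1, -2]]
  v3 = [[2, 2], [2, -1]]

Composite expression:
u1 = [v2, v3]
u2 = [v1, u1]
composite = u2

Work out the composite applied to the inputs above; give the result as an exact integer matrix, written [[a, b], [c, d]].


[v2, v3] = [[0, 11], [-11, 0]]
[v1, [v2, v3]] = [[0, 11], [11, 0]]

[[0, 11], [11, 0]]


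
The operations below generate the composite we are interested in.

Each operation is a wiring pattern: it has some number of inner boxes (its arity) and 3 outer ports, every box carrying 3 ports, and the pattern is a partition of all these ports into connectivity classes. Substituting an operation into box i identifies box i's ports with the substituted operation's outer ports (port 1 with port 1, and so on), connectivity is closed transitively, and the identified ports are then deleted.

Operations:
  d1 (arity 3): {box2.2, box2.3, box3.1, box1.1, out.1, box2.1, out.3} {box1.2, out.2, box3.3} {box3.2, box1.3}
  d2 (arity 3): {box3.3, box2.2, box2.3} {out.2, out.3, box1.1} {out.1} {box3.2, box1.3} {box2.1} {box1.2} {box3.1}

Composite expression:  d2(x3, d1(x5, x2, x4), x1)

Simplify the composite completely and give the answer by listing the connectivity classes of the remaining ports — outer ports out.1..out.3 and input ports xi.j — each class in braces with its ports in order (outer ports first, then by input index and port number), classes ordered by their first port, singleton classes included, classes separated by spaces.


{out.1} {out.2, out.3, x3.1} {x1.1} {x1.2, x3.3} {x1.3, x2.1, x2.2, x2.3, x4.1, x4.3, x5.1, x5.2} {x3.2} {x4.2, x5.3}

Treat the ports identified at d2 as solder joints: merge, then drop.
composing d1 on (x5, x2, x4), with out.j its own outer ports: {out.1, out.3, x2.1, x2.2, x2.3, x4.1, x5.1} {out.2, x4.3, x5.2} {x4.2, x5.3}
composing d2 on (x3, x5, x2, x4, x1), with out.j its own outer ports: {out.1} {out.2, out.3, x3.1} {x1.1} {x1.2, x3.3} {x1.3, x2.1, x2.2, x2.3, x4.1, x4.3, x5.1, x5.2} {x3.2} {x4.2, x5.3}


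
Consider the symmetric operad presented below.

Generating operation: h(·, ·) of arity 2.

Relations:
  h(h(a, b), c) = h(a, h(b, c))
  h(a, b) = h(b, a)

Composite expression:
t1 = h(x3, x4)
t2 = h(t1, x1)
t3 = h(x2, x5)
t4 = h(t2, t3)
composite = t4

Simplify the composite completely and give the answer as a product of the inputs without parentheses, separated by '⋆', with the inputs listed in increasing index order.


x1 ⋆ x2 ⋆ x3 ⋆ x4 ⋆ x5

Both nesting and order wash out for h; what remains is which x's occur.
h(x3, x4) unparenthesizes to x3 ⋆ x4
h(h(x3, x4), x1) unparenthesizes to x3 ⋆ x4 ⋆ x1
h(x2, x5) unparenthesizes to x2 ⋆ x5
h(h(h(x3, x4), x1), h(x2, x5)) unparenthesizes to x3 ⋆ x4 ⋆ x1 ⋆ x2 ⋆ x5
rearranged into index order: x1 ⋆ x2 ⋆ x3 ⋆ x4 ⋆ x5


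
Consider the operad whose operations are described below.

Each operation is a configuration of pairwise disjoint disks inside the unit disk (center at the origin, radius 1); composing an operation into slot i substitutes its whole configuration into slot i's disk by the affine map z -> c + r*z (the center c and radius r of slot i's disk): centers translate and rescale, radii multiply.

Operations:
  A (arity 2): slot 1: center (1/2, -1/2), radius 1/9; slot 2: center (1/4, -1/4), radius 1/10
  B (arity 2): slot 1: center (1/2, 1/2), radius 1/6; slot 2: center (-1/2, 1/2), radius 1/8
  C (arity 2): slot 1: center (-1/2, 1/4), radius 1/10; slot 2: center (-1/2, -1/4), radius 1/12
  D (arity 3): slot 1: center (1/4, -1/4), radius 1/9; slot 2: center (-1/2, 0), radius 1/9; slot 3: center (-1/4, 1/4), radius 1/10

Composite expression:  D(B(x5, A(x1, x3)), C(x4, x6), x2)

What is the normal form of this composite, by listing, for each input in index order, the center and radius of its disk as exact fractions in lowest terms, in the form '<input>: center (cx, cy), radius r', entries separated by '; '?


Below D, radii multiply path by path; the x-disk centers shift.
for x5, the 2-step affine chain lands on center (11/36, -7/36), radius 1/54
for x1, the 3-step affine chain lands on center (29/144, -29/144), radius 1/648
for x3, the 3-step affine chain lands on center (19/96, -19/96), radius 1/720
for x4, the 2-step affine chain lands on center (-5/9, 1/36), radius 1/90
for x6, the 2-step affine chain lands on center (-5/9, -1/36), radius 1/108
for x2, the 1-step affine chain lands on center (-1/4, 1/4), radius 1/10

x1: center (29/144, -29/144), radius 1/648; x2: center (-1/4, 1/4), radius 1/10; x3: center (19/96, -19/96), radius 1/720; x4: center (-5/9, 1/36), radius 1/90; x5: center (11/36, -7/36), radius 1/54; x6: center (-5/9, -1/36), radius 1/108


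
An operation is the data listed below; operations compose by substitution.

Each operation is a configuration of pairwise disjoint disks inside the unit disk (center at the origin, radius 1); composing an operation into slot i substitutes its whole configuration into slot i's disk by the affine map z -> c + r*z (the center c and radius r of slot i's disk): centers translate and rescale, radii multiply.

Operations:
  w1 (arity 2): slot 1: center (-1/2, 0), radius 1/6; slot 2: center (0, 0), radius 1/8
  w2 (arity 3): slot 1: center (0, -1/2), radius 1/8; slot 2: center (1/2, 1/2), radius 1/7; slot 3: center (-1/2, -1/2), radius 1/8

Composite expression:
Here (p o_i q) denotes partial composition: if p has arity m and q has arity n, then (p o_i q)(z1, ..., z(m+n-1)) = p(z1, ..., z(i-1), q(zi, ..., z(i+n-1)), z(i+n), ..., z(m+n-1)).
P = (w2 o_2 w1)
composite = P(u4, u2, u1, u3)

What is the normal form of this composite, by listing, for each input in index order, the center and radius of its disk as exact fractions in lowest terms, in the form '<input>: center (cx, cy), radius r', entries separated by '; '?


u1: center (1/2, 1/2), radius 1/56; u2: center (3/7, 1/2), radius 1/42; u3: center (-1/2, -1/2), radius 1/8; u4: center (0, -1/2), radius 1/8


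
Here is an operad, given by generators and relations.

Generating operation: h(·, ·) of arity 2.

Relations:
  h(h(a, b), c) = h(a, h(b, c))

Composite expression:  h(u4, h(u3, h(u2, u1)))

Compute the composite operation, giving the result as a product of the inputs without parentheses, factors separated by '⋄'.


u4 ⋄ u3 ⋄ u2 ⋄ u1

All parenthesizations of h agree; list the u-inputs left to right.
h(u2, u1) linearizes to u2 ⋄ u1
h(u3, h(u2, u1)) linearizes to u3 ⋄ u2 ⋄ u1
h(u4, h(u3, h(u2, u1))) linearizes to u4 ⋄ u3 ⋄ u2 ⋄ u1


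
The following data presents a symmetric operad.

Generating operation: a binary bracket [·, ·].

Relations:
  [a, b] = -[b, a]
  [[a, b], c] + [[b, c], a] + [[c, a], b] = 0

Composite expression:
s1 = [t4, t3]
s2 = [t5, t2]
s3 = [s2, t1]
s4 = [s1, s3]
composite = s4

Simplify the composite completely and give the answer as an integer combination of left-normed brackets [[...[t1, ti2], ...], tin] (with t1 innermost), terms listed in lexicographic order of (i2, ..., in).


[[[[t1, t2], t5], t3], t4] - [[[[t1, t2], t5], t4], t3] - [[[[t1, t5], t2], t3], t4] + [[[[t1, t5], t2], t4], t3]

Skip Jacobi rewriting: expand, keep t1-initial words, read off terms.
Composite bracket: [[t4, t3], [[t5, t2], t1]]
Applying ab - ba throughout gives 16 signed words (2^4 = 16).
Collect the words opening with t1:
  word t1t2t5t3t4 has sign +1, contributing +[[[[t1, t2], t5], t3], t4]
  word t1t2t5t4t3 has sign -1, contributing -[[[[t1, t2], t5], t4], t3]
  word t1t5t2t3t4 has sign -1, contributing -[[[[t1, t5], t2], t3], t4]
  word t1t5t2t4t3 has sign +1, contributing +[[[[t1, t5], t2], t4], t3]


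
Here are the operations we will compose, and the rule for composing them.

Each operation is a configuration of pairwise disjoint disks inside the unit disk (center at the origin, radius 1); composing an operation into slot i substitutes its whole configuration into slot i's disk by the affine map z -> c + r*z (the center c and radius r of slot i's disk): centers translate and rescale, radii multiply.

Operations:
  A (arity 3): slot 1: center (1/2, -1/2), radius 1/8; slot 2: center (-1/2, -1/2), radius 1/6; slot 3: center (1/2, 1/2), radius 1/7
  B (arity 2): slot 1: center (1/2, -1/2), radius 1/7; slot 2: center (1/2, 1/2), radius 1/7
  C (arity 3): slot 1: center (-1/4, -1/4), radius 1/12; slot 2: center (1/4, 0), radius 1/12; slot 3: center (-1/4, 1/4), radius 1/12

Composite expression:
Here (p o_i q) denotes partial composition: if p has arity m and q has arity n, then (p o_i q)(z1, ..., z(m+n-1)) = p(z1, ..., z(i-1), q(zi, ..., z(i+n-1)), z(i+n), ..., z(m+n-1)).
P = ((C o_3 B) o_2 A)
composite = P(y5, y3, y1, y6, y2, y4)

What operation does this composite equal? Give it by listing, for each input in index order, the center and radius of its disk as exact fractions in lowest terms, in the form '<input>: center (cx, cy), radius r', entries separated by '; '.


y1: center (5/24, -1/24), radius 1/72; y2: center (-5/24, 5/24), radius 1/84; y3: center (7/24, -1/24), radius 1/96; y4: center (-5/24, 7/24), radius 1/84; y5: center (-1/4, -1/4), radius 1/12; y6: center (7/24, 1/24), radius 1/84

Each y-disk chains the slot maps above it in C; radii multiply.
for y5, the 1-step affine chain lands on center (-1/4, -1/4), radius 1/12
for y3, the 2-step affine chain lands on center (7/24, -1/24), radius 1/96
for y1, the 2-step affine chain lands on center (5/24, -1/24), radius 1/72
for y6, the 2-step affine chain lands on center (7/24, 1/24), radius 1/84
for y2, the 2-step affine chain lands on center (-5/24, 5/24), radius 1/84
for y4, the 2-step affine chain lands on center (-5/24, 7/24), radius 1/84


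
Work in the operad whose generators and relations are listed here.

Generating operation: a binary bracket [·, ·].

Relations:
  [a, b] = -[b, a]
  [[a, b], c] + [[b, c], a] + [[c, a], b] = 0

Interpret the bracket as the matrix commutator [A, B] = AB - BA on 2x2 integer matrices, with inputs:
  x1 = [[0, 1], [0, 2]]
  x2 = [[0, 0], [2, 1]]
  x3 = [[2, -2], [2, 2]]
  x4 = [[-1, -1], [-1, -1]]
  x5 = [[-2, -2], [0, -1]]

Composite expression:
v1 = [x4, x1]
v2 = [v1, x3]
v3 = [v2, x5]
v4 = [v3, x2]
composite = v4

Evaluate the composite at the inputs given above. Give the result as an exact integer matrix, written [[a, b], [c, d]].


[[-8, -4], [28, 8]]

[x4, x1] = [[1, -2], [2, -1]]
[[x4, x1], x3] = [[0, -4], [-4, 0]]
[[[x4, x1], x3], x5] = [[-8, -4], [4, 8]]
[[[[x4, x1], x3], x5], x2] = [[-8, -4], [28, 8]]


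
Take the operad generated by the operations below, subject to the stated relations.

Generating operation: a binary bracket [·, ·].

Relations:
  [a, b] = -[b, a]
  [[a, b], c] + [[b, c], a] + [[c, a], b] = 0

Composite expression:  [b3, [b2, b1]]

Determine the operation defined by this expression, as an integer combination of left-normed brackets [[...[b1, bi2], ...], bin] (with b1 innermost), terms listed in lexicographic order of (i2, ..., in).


[[b1, b2], b3]

Antisymmetry and Jacobi reduce to b1-anchored left-normed brackets.
Composite bracket: [b3, [b2, b1]]
The bracket unfolds into 4 signed words via [a, b] = ab - ba (2^2 = 4).
Coefficients come from the b1-initial words:
  b1b2b3 (sign +1) contributes +[[b1, b2], b3]


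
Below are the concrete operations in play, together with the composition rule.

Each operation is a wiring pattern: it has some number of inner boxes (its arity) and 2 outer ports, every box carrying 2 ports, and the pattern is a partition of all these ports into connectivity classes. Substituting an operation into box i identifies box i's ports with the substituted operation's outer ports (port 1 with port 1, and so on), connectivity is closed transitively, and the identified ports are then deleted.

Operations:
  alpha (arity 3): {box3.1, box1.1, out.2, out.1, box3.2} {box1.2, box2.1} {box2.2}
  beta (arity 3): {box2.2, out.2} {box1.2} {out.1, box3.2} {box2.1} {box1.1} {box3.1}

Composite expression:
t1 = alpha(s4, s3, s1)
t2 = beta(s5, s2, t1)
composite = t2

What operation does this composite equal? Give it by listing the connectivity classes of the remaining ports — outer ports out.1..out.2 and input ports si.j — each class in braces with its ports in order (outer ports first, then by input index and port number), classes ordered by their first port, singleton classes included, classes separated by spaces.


{out.1, s1.1, s1.2, s4.1} {out.2, s2.2} {s2.1} {s3.1, s4.2} {s3.2} {s5.1} {s5.2}

Substituting into beta glues patterns; closure does the rest.
after alpha, the pattern on (s4, s3, s1) reads {out.1, out.2, s1.1, s1.2, s4.1} {s3.1, s4.2} {s3.2} (out.j = its outer ports)
after beta, the pattern on (s5, s2, s4, s3, s1) reads {out.1, s1.1, s1.2, s4.1} {out.2, s2.2} {s2.1} {s3.1, s4.2} {s3.2} {s5.1} {s5.2} (out.j = its outer ports)


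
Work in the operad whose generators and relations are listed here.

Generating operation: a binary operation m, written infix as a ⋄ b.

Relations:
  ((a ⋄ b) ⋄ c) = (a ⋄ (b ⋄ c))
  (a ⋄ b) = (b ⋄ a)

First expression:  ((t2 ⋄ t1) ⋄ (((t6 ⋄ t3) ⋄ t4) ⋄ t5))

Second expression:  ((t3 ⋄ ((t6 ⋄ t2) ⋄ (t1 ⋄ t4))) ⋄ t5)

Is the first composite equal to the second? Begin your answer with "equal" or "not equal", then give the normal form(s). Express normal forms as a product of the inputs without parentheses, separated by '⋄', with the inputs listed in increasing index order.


equal; both compose to t1 ⋄ t2 ⋄ t3 ⋄ t4 ⋄ t5 ⋄ t6

In normal form, the first expression is t1 ⋄ t2 ⋄ t3 ⋄ t4 ⋄ t5 ⋄ t6
In normal form, the second expression is t1 ⋄ t2 ⋄ t3 ⋄ t4 ⋄ t5 ⋄ t6
The normal forms match — equal.


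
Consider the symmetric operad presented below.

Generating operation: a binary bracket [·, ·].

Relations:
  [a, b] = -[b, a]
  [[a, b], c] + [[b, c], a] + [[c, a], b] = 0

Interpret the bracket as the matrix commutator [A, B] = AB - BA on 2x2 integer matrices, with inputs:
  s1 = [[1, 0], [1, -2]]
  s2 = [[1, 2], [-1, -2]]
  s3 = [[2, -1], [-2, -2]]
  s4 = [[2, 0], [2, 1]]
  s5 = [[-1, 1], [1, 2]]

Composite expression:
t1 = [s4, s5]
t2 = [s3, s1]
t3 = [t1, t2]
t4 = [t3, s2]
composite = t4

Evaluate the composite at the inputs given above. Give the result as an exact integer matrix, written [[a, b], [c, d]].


[s4, s5] = [[-2, 1], [-7, 2]]
[s3, s1] = [[-1, 3], [-10, 1]]
[[s4, s5], [s3, s1]] = [[11, -10], [-26, -11]]
[[[s4, s5], [s3, s1]], s2] = [[62, 74], [-56, -62]]

[[62, 74], [-56, -62]]


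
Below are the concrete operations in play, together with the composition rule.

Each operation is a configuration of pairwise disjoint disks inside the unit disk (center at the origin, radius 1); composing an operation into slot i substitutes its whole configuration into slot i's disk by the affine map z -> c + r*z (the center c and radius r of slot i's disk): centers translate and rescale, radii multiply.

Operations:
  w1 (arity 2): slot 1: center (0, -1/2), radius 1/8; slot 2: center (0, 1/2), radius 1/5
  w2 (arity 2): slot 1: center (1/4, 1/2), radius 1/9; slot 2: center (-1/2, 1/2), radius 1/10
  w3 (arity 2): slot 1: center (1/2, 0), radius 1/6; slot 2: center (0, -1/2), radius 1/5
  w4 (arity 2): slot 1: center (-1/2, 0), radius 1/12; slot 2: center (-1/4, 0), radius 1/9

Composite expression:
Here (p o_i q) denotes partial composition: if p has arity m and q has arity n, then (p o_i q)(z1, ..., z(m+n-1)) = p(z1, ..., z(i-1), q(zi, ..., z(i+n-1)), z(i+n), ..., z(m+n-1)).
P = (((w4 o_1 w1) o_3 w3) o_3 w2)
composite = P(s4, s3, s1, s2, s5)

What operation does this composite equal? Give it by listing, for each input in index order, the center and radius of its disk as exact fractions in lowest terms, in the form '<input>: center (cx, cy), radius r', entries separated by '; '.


s1: center (-41/216, 1/108), radius 1/486; s2: center (-11/54, 1/108), radius 1/540; s3: center (-1/2, 1/24), radius 1/60; s4: center (-1/2, -1/24), radius 1/96; s5: center (-1/4, -1/18), radius 1/45

Nesting under w4 composes maps z -> c + r*z down each s-path.
tracing s4 down its 2-map path: center (-1/2, -1/24), radius 1/96
tracing s3 down its 2-map path: center (-1/2, 1/24), radius 1/60
tracing s1 down its 3-map path: center (-41/216, 1/108), radius 1/486
tracing s2 down its 3-map path: center (-11/54, 1/108), radius 1/540
tracing s5 down its 2-map path: center (-1/4, -1/18), radius 1/45


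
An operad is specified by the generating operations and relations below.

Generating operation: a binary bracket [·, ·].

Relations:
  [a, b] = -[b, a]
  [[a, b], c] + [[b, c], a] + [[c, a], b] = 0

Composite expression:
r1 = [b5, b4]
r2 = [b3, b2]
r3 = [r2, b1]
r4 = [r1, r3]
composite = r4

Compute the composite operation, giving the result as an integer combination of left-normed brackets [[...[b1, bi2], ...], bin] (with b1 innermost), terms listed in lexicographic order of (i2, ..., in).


[[[[b1, b2], b3], b4], b5] - [[[[b1, b2], b3], b5], b4] - [[[[b1, b3], b2], b4], b5] + [[[[b1, b3], b2], b5], b4]

Expand each bracket as ab - ba; the b1-initial words give the coefficients.
Composite bracket: [[b5, b4], [[b3, b2], b1]]
The bracket unfolds into 16 signed words via [a, b] = ab - ba (2^4 = 16).
The b1-initial words carry the normal form:
  b1b2b3b4b5 (sign +1) contributes +[[[[b1, b2], b3], b4], b5]
  b1b2b3b5b4 (sign -1) contributes -[[[[b1, b2], b3], b5], b4]
  b1b3b2b4b5 (sign -1) contributes -[[[[b1, b3], b2], b4], b5]
  b1b3b2b5b4 (sign +1) contributes +[[[[b1, b3], b2], b5], b4]


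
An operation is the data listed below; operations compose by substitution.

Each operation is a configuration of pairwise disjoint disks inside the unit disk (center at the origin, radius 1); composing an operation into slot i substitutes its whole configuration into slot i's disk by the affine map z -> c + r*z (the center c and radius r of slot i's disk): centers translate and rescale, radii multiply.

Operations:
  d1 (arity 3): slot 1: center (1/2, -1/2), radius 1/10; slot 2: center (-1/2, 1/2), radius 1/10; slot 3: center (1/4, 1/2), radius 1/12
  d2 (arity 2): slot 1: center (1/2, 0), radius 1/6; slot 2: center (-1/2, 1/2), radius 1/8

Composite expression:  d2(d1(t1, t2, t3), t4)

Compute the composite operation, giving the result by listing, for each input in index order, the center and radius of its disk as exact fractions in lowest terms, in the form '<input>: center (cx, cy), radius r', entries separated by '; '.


t1: center (7/12, -1/12), radius 1/60; t2: center (5/12, 1/12), radius 1/60; t3: center (13/24, 1/12), radius 1/72; t4: center (-1/2, 1/2), radius 1/8

Nesting under d2 composes maps z -> c + r*z down each t-path.
tracing t1 down its 2-map path: center (7/12, -1/12), radius 1/60
tracing t2 down its 2-map path: center (5/12, 1/12), radius 1/60
tracing t3 down its 2-map path: center (13/24, 1/12), radius 1/72
tracing t4 down its 1-map path: center (-1/2, 1/2), radius 1/8


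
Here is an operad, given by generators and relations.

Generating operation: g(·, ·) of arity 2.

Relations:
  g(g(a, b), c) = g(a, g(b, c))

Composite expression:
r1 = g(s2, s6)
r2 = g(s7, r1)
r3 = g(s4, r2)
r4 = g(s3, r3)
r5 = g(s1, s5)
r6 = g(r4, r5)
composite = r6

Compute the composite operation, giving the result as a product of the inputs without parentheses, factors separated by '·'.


Every regrouping of g is equal, so read the s-inputs in written order.
g(s2, s6) spells out as s2 · s6
g(s7, g(s2, s6)) spells out as s7 · s2 · s6
g(s4, g(s7, g(s2, s6))) spells out as s4 · s7 · s2 · s6
g(s3, g(s4, g(s7, g(s2, s6)))) spells out as s3 · s4 · s7 · s2 · s6
g(s1, s5) spells out as s1 · s5
g(g(s3, g(s4, g(s7, g(s2, s6)))), g(s1, s5)) spells out as s3 · s4 · s7 · s2 · s6 · s1 · s5

s3 · s4 · s7 · s2 · s6 · s1 · s5


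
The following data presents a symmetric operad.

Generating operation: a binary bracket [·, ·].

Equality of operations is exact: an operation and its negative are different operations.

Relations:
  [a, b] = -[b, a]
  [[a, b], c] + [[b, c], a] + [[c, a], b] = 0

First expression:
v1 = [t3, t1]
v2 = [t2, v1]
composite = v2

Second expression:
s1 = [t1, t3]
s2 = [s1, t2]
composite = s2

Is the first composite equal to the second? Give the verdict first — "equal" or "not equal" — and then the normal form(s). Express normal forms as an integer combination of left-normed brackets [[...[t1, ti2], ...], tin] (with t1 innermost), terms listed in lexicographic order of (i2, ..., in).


equal; both compose to [[t1, t3], t2]

The first expression, normalized: [[t1, t3], t2]
The second expression, normalized: [[t1, t3], t2]
Same normal form: equal.
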